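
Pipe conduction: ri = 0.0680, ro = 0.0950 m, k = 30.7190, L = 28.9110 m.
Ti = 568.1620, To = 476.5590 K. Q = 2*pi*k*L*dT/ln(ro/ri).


dT = 91.6030 K
ln(ro/ri) = 0.3344
Q = 2*pi*30.7190*28.9110*91.6030 / 0.3344 = 1528739.5613 W

1528739.5613 W


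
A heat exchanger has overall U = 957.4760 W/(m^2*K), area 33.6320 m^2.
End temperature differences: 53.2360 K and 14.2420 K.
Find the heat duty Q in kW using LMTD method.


LMTD = 29.5736 K
Q = 957.4760 * 33.6320 * 29.5736 = 952325.0964 W = 952.3251 kW

952.3251 kW


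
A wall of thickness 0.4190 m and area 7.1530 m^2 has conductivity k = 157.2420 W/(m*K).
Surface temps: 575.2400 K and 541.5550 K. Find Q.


dT = 33.6850 K
Q = 157.2420 * 7.1530 * 33.6850 / 0.4190 = 90423.0835 W

90423.0835 W


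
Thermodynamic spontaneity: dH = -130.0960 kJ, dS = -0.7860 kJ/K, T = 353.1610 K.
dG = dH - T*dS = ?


T*dS = 353.1610 * -0.7860 = -277.5845 kJ
dG = -130.0960 + 277.5845 = 147.4885 kJ (non-spontaneous)

dG = 147.4885 kJ, non-spontaneous


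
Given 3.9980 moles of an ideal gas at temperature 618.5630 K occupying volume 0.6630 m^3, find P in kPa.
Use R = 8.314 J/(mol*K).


P = nRT/V = 3.9980 * 8.314 * 618.5630 / 0.6630
= 20560.6457 / 0.6630 = 31011.5319 Pa = 31.0115 kPa

31.0115 kPa


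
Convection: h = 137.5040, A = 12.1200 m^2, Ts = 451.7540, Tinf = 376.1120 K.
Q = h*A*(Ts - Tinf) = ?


dT = 75.6420 K
Q = 137.5040 * 12.1200 * 75.6420 = 126061.0601 W

126061.0601 W


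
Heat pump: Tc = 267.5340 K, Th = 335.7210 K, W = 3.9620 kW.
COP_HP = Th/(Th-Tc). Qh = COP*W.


COP = 335.7210 / 68.1870 = 4.9235
Qh = 4.9235 * 3.9620 = 19.5070 kW

COP = 4.9235, Qh = 19.5070 kW


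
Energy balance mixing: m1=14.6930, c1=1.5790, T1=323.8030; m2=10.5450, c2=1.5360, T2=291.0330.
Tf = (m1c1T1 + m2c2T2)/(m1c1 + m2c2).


num = 12226.2060
den = 39.3974
Tf = 310.3305 K

310.3305 K


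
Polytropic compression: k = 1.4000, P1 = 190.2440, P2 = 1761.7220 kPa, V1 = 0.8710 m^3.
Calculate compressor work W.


(k-1)/k = 0.2857
(P2/P1)^exp = 1.8888
W = 3.5000 * 190.2440 * 0.8710 * (1.8888 - 1) = 515.4498 kJ

515.4498 kJ


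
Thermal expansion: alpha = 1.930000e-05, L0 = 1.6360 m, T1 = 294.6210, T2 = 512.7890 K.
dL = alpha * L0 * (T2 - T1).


dT = 218.1680 K
dL = 1.930000e-05 * 1.6360 * 218.1680 = 0.006889 m
L_final = 1.642889 m

dL = 0.006889 m


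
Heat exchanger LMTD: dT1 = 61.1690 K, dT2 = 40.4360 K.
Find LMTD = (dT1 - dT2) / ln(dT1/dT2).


dT1/dT2 = 1.5127
ln(dT1/dT2) = 0.4139
LMTD = 20.7330 / 0.4139 = 50.0894 K

50.0894 K


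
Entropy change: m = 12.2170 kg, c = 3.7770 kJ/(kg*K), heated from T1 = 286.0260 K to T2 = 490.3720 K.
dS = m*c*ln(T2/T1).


T2/T1 = 1.7144
ln(T2/T1) = 0.5391
dS = 12.2170 * 3.7770 * 0.5391 = 24.8752 kJ/K

24.8752 kJ/K


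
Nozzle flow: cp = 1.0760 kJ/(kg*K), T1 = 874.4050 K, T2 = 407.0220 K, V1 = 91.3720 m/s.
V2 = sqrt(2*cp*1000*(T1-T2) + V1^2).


dT = 467.3830 K
2*cp*1000*dT = 1005808.2160
V1^2 = 8348.8424
V2 = sqrt(1014157.0584) = 1007.0537 m/s

1007.0537 m/s


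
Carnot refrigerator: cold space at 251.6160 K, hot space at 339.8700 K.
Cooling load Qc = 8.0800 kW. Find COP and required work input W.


COP = 251.6160 / 88.2540 = 2.8510
W = 8.0800 / 2.8510 = 2.8340 kW

COP = 2.8510, W = 2.8340 kW


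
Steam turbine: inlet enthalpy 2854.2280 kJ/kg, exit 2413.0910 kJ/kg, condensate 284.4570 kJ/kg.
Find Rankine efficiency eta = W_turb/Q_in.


W = 441.1370 kJ/kg
Q_in = 2569.7710 kJ/kg
eta = 0.1717 = 17.1664%

eta = 17.1664%


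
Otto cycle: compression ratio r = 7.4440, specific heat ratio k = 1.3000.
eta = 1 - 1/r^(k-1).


r^(k-1) = 1.8262
eta = 1 - 1/1.8262 = 0.4524 = 45.2407%

45.2407%


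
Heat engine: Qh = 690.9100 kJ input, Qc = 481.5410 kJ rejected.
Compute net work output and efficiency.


W = 690.9100 - 481.5410 = 209.3690 kJ
eta = 209.3690 / 690.9100 = 0.3030 = 30.3034%

W = 209.3690 kJ, eta = 30.3034%


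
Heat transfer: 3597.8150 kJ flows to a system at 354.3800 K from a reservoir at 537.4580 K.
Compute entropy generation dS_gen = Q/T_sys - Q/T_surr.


dS_sys = 3597.8150/354.3800 = 10.1524 kJ/K
dS_surr = -3597.8150/537.4580 = -6.6941 kJ/K
dS_gen = 10.1524 - 6.6941 = 3.4583 kJ/K (irreversible)

dS_gen = 3.4583 kJ/K, irreversible


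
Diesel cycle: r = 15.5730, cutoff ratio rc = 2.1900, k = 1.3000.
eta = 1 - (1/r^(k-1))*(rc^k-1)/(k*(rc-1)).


r^(k-1) = 2.2788
rc^k = 2.7706
eta = 0.4977 = 49.7745%

49.7745%


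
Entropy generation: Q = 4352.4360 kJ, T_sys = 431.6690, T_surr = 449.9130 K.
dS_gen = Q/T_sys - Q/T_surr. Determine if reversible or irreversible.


dS_sys = 4352.4360/431.6690 = 10.0828 kJ/K
dS_surr = -4352.4360/449.9130 = -9.6740 kJ/K
dS_gen = 10.0828 - 9.6740 = 0.4089 kJ/K (irreversible)

dS_gen = 0.4089 kJ/K, irreversible


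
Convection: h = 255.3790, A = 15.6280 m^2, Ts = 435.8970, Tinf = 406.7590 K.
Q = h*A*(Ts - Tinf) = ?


dT = 29.1380 K
Q = 255.3790 * 15.6280 * 29.1380 = 116291.5940 W

116291.5940 W


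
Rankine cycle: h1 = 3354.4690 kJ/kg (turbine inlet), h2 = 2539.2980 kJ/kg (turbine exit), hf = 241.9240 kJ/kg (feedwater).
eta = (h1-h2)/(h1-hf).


W = 815.1710 kJ/kg
Q_in = 3112.5450 kJ/kg
eta = 0.2619 = 26.1899%

eta = 26.1899%


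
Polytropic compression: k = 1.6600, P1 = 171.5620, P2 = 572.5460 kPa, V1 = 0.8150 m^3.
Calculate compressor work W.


(k-1)/k = 0.3976
(P2/P1)^exp = 1.6147
W = 2.5152 * 171.5620 * 0.8150 * (1.6147 - 1) = 216.1788 kJ

216.1788 kJ


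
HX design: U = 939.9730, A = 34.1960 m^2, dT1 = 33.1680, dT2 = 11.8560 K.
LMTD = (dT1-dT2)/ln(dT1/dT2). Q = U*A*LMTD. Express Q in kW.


LMTD = 20.7164 K
Q = 939.9730 * 34.1960 * 20.7164 = 665892.9530 W = 665.8930 kW

665.8930 kW


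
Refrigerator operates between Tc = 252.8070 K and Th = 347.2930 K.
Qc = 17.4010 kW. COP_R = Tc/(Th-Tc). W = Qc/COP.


COP = 252.8070 / 94.4860 = 2.6756
W = 17.4010 / 2.6756 = 6.5036 kW

COP = 2.6756, W = 6.5036 kW


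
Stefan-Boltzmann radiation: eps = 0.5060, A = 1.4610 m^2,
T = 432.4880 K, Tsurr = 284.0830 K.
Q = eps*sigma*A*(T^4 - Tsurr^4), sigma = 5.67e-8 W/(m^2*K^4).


T^4 = 3.4986e+10
Tsurr^4 = 6.5130e+09
Q = 0.5060 * 5.67e-8 * 1.4610 * 2.8473e+10 = 1193.4918 W

1193.4918 W


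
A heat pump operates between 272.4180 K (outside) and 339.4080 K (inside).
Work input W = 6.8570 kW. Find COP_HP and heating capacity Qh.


COP = 339.4080 / 66.9900 = 5.0665
Qh = 5.0665 * 6.8570 = 34.7413 kW

COP = 5.0665, Qh = 34.7413 kW


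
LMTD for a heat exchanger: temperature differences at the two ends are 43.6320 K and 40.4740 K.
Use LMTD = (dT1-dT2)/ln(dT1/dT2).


dT1/dT2 = 1.0780
ln(dT1/dT2) = 0.0751
LMTD = 3.1580 / 0.0751 = 42.0332 K

42.0332 K


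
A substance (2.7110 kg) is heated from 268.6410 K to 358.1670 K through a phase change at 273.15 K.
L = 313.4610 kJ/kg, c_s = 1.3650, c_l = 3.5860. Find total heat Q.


Q1 (sensible, solid) = 2.7110 * 1.3650 * 4.5090 = 16.6856 kJ
Q2 (latent) = 2.7110 * 313.4610 = 849.7928 kJ
Q3 (sensible, liquid) = 2.7110 * 3.5860 * 85.0170 = 826.5052 kJ
Q_total = 1692.9836 kJ

1692.9836 kJ


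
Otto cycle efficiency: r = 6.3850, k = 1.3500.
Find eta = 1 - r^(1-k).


r^(k-1) = 1.9134
eta = 1 - 1/1.9134 = 0.4774 = 47.7371%

47.7371%


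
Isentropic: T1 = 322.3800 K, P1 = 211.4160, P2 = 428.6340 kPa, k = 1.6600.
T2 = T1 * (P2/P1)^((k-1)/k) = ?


(k-1)/k = 0.3976
(P2/P1)^exp = 1.3245
T2 = 322.3800 * 1.3245 = 426.9804 K

426.9804 K


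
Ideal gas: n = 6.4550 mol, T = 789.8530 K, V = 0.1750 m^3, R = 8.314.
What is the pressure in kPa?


P = nRT/V = 6.4550 * 8.314 * 789.8530 / 0.1750
= 42388.9383 / 0.1750 = 242222.5044 Pa = 242.2225 kPa

242.2225 kPa


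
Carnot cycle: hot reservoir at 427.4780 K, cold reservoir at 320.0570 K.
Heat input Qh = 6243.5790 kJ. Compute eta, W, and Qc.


eta = 1 - 320.0570/427.4780 = 0.2513
W = 0.2513 * 6243.5790 = 1568.9497 kJ
Qc = 6243.5790 - 1568.9497 = 4674.6293 kJ

eta = 25.1290%, W = 1568.9497 kJ, Qc = 4674.6293 kJ


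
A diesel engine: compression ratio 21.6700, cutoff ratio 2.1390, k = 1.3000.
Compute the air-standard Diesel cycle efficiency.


r^(k-1) = 2.5163
rc^k = 2.6870
eta = 0.5472 = 54.7206%

54.7206%


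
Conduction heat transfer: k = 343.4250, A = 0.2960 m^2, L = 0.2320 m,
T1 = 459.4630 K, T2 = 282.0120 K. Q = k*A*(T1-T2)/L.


dT = 177.4510 K
Q = 343.4250 * 0.2960 * 177.4510 / 0.2320 = 77752.4503 W

77752.4503 W


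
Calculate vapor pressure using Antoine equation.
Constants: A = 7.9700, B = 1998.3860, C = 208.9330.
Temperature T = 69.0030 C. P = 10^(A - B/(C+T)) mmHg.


C+T = 277.9360
B/(C+T) = 7.1901
log10(P) = 7.9700 - 7.1901 = 0.7799
P = 10^0.7799 = 6.0243 mmHg

6.0243 mmHg


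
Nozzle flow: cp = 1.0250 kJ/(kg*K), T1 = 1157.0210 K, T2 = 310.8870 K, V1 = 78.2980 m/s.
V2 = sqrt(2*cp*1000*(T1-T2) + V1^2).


dT = 846.1340 K
2*cp*1000*dT = 1734574.7000
V1^2 = 6130.5768
V2 = sqrt(1740705.2768) = 1319.3579 m/s

1319.3579 m/s


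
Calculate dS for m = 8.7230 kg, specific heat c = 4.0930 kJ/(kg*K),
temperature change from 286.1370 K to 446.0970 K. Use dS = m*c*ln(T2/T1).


T2/T1 = 1.5590
ln(T2/T1) = 0.4441
dS = 8.7230 * 4.0930 * 0.4441 = 15.8546 kJ/K

15.8546 kJ/K


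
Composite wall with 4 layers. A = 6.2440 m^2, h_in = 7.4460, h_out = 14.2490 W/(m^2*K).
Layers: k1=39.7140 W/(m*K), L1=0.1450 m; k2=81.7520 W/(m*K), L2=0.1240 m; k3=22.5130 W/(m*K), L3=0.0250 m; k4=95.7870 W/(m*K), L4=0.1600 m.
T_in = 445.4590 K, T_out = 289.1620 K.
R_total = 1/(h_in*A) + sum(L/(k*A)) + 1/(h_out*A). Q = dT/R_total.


R_conv_in = 1/(7.4460*6.2440) = 0.0215
R_1 = 0.1450/(39.7140*6.2440) = 0.0006
R_2 = 0.1240/(81.7520*6.2440) = 0.0002
R_3 = 0.0250/(22.5130*6.2440) = 0.0002
R_4 = 0.1600/(95.7870*6.2440) = 0.0003
R_conv_out = 1/(14.2490*6.2440) = 0.0112
R_total = 0.0340 K/W
Q = 156.2970 / 0.0340 = 4594.0840 W

R_total = 0.0340 K/W, Q = 4594.0840 W


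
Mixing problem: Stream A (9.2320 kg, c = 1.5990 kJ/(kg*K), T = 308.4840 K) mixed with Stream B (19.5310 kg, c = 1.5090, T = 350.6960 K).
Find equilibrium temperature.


num = 14889.6413
den = 44.2342
Tf = 336.6089 K

336.6089 K


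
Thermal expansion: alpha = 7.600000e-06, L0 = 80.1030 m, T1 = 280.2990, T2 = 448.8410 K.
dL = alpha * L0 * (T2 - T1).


dT = 168.5420 K
dL = 7.600000e-06 * 80.1030 * 168.5420 = 0.102605 m
L_final = 80.205605 m

dL = 0.102605 m


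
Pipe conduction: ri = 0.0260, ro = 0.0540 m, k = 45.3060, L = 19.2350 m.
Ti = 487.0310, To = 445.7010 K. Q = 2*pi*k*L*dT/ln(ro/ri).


dT = 41.3300 K
ln(ro/ri) = 0.7309
Q = 2*pi*45.3060*19.2350*41.3300 / 0.7309 = 309629.7238 W

309629.7238 W


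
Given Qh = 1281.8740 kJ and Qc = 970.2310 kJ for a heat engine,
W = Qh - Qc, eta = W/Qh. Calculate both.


W = 1281.8740 - 970.2310 = 311.6430 kJ
eta = 311.6430 / 1281.8740 = 0.2431 = 24.3115%

W = 311.6430 kJ, eta = 24.3115%


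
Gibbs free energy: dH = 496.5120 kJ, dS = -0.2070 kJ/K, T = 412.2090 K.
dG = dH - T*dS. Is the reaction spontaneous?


T*dS = 412.2090 * -0.2070 = -85.3273 kJ
dG = 496.5120 + 85.3273 = 581.8393 kJ (non-spontaneous)

dG = 581.8393 kJ, non-spontaneous


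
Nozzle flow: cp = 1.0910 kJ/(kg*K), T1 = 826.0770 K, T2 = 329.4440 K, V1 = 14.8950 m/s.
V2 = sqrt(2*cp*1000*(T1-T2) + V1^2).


dT = 496.6330 K
2*cp*1000*dT = 1083653.2060
V1^2 = 221.8610
V2 = sqrt(1083875.0670) = 1041.0932 m/s

1041.0932 m/s


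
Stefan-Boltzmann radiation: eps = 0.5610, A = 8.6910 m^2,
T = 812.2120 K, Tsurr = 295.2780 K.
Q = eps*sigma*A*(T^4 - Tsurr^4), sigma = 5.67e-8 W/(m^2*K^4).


T^4 = 4.3519e+11
Tsurr^4 = 7.6019e+09
Q = 0.5610 * 5.67e-8 * 8.6910 * 4.2759e+11 = 118206.1077 W

118206.1077 W


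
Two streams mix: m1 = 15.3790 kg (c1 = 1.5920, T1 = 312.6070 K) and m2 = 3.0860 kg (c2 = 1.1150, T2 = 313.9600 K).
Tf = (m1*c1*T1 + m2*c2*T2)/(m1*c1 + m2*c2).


num = 8733.9740
den = 27.9243
Tf = 312.7737 K

312.7737 K


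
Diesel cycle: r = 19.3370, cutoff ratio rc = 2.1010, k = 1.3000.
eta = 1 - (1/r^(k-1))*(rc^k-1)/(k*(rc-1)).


r^(k-1) = 2.4317
rc^k = 2.6251
eta = 0.5331 = 53.3077%

53.3077%


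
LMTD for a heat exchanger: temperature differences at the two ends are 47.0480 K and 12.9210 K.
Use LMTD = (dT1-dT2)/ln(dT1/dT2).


dT1/dT2 = 3.6412
ln(dT1/dT2) = 1.2923
LMTD = 34.1270 / 1.2923 = 26.4077 K

26.4077 K


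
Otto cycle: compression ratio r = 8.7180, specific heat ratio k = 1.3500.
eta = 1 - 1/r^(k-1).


r^(k-1) = 2.1338
eta = 1 - 1/2.1338 = 0.5313 = 53.1344%

53.1344%


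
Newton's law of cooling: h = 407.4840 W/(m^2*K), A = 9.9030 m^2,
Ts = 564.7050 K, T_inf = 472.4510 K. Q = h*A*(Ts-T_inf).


dT = 92.2540 K
Q = 407.4840 * 9.9030 * 92.2540 = 372273.8626 W

372273.8626 W


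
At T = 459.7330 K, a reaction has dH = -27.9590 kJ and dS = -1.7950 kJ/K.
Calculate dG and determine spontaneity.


T*dS = 459.7330 * -1.7950 = -825.2207 kJ
dG = -27.9590 + 825.2207 = 797.2617 kJ (non-spontaneous)

dG = 797.2617 kJ, non-spontaneous


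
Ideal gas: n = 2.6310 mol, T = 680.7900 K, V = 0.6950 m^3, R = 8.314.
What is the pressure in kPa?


P = nRT/V = 2.6310 * 8.314 * 680.7900 / 0.6950
= 14891.6917 / 0.6950 = 21426.8945 Pa = 21.4269 kPa

21.4269 kPa


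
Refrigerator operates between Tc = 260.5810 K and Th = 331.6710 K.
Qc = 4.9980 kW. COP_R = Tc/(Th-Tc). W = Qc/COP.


COP = 260.5810 / 71.0900 = 3.6655
W = 4.9980 / 3.6655 = 1.3635 kW

COP = 3.6655, W = 1.3635 kW


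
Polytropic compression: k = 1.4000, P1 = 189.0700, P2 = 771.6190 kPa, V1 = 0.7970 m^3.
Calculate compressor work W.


(k-1)/k = 0.2857
(P2/P1)^exp = 1.4945
W = 3.5000 * 189.0700 * 0.7970 * (1.4945 - 1) = 260.8277 kJ

260.8277 kJ


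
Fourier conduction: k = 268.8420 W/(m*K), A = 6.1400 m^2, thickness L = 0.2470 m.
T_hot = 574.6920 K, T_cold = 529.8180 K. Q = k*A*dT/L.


dT = 44.8740 K
Q = 268.8420 * 6.1400 * 44.8740 / 0.2470 = 299890.9218 W

299890.9218 W


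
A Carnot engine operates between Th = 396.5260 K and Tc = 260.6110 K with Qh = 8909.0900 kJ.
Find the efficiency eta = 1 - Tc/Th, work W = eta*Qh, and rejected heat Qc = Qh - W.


eta = 1 - 260.6110/396.5260 = 0.3428
W = 0.3428 * 8909.0900 = 3053.7190 kJ
Qc = 8909.0900 - 3053.7190 = 5855.3710 kJ

eta = 34.2764%, W = 3053.7190 kJ, Qc = 5855.3710 kJ


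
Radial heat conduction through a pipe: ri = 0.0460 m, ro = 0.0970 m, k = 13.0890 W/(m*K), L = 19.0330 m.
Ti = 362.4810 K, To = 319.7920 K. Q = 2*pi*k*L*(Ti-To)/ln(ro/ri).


dT = 42.6890 K
ln(ro/ri) = 0.7461
Q = 2*pi*13.0890*19.0330*42.6890 / 0.7461 = 89563.3298 W

89563.3298 W


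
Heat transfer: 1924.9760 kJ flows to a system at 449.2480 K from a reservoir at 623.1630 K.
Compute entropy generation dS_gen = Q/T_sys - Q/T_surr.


dS_sys = 1924.9760/449.2480 = 4.2849 kJ/K
dS_surr = -1924.9760/623.1630 = -3.0890 kJ/K
dS_gen = 4.2849 - 3.0890 = 1.1958 kJ/K (irreversible)

dS_gen = 1.1958 kJ/K, irreversible


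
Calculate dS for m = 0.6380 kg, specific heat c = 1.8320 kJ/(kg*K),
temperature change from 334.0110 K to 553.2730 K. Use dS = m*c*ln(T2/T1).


T2/T1 = 1.6565
ln(T2/T1) = 0.5047
dS = 0.6380 * 1.8320 * 0.5047 = 0.5899 kJ/K

0.5899 kJ/K


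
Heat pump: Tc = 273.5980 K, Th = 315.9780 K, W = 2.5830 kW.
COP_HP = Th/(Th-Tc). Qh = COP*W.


COP = 315.9780 / 42.3800 = 7.4558
Qh = 7.4558 * 2.5830 = 19.2584 kW

COP = 7.4558, Qh = 19.2584 kW


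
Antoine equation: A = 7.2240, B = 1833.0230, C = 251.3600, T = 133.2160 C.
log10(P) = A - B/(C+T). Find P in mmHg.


C+T = 384.5760
B/(C+T) = 4.7663
log10(P) = 7.2240 - 4.7663 = 2.4577
P = 10^2.4577 = 286.8482 mmHg

286.8482 mmHg


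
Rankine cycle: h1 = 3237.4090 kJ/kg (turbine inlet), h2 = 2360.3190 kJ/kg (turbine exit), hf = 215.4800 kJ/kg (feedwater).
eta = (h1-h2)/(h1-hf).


W = 877.0900 kJ/kg
Q_in = 3021.9290 kJ/kg
eta = 0.2902 = 29.0242%

eta = 29.0242%


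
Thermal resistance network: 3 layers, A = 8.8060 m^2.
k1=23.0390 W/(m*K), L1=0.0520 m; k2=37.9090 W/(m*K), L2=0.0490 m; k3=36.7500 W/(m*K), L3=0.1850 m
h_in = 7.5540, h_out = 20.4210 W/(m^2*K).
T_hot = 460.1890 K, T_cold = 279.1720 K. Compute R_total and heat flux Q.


R_conv_in = 1/(7.5540*8.8060) = 0.0150
R_1 = 0.0520/(23.0390*8.8060) = 0.0003
R_2 = 0.0490/(37.9090*8.8060) = 0.0001
R_3 = 0.1850/(36.7500*8.8060) = 0.0006
R_conv_out = 1/(20.4210*8.8060) = 0.0056
R_total = 0.0216 K/W
Q = 181.0170 / 0.0216 = 8392.6202 W

R_total = 0.0216 K/W, Q = 8392.6202 W


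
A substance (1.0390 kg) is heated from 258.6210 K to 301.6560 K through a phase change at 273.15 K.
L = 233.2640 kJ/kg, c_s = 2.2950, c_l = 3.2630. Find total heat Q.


Q1 (sensible, solid) = 1.0390 * 2.2950 * 14.5290 = 34.6445 kJ
Q2 (latent) = 1.0390 * 233.2640 = 242.3613 kJ
Q3 (sensible, liquid) = 1.0390 * 3.2630 * 28.5060 = 96.6427 kJ
Q_total = 373.6484 kJ

373.6484 kJ


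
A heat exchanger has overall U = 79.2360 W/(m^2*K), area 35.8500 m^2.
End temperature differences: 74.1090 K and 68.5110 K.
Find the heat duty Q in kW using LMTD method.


LMTD = 71.2734 K
Q = 79.2360 * 35.8500 * 71.2734 = 202459.8722 W = 202.4599 kW

202.4599 kW


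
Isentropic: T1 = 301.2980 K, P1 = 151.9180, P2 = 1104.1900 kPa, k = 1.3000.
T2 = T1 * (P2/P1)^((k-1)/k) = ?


(k-1)/k = 0.2308
(P2/P1)^exp = 1.5805
T2 = 301.2980 * 1.5805 = 476.1994 K

476.1994 K


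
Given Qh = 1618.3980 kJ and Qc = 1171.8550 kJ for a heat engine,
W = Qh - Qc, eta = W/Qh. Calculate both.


W = 1618.3980 - 1171.8550 = 446.5430 kJ
eta = 446.5430 / 1618.3980 = 0.2759 = 27.5917%

W = 446.5430 kJ, eta = 27.5917%


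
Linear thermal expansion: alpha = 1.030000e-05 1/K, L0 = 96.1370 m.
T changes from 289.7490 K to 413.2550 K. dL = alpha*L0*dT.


dT = 123.5060 K
dL = 1.030000e-05 * 96.1370 * 123.5060 = 0.122297 m
L_final = 96.259297 m

dL = 0.122297 m


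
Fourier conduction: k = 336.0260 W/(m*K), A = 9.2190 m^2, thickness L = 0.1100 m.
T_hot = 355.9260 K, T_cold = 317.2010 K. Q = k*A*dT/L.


dT = 38.7250 K
Q = 336.0260 * 9.2190 * 38.7250 / 0.1100 = 1090574.7505 W

1090574.7505 W


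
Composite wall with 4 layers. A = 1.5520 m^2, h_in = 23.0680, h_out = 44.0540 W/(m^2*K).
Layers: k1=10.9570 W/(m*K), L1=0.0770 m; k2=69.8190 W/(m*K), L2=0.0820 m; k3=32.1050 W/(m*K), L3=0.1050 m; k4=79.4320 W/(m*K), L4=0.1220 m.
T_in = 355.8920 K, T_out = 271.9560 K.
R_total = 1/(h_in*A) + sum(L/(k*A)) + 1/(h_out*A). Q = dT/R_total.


R_conv_in = 1/(23.0680*1.5520) = 0.0279
R_1 = 0.0770/(10.9570*1.5520) = 0.0045
R_2 = 0.0820/(69.8190*1.5520) = 0.0008
R_3 = 0.1050/(32.1050*1.5520) = 0.0021
R_4 = 0.1220/(79.4320*1.5520) = 0.0010
R_conv_out = 1/(44.0540*1.5520) = 0.0146
R_total = 0.0509 K/W
Q = 83.9360 / 0.0509 = 1647.7635 W

R_total = 0.0509 K/W, Q = 1647.7635 W


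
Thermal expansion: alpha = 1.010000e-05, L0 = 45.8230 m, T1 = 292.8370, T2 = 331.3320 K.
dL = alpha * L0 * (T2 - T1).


dT = 38.4950 K
dL = 1.010000e-05 * 45.8230 * 38.4950 = 0.017816 m
L_final = 45.840816 m

dL = 0.017816 m


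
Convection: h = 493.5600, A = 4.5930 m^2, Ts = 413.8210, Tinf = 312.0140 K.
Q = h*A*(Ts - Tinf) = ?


dT = 101.8070 K
Q = 493.5600 * 4.5930 * 101.8070 = 230788.4344 W

230788.4344 W


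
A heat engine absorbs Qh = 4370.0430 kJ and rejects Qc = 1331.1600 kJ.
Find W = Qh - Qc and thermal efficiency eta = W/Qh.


W = 4370.0430 - 1331.1600 = 3038.8830 kJ
eta = 3038.8830 / 4370.0430 = 0.6954 = 69.5390%

W = 3038.8830 kJ, eta = 69.5390%


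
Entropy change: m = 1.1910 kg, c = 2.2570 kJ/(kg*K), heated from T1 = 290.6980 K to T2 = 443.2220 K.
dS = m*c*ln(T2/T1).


T2/T1 = 1.5247
ln(T2/T1) = 0.4218
dS = 1.1910 * 2.2570 * 0.4218 = 1.1338 kJ/K

1.1338 kJ/K


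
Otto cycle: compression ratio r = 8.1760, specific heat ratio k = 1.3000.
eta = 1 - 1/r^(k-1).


r^(k-1) = 1.8783
eta = 1 - 1/1.8783 = 0.4676 = 46.7600%

46.7600%


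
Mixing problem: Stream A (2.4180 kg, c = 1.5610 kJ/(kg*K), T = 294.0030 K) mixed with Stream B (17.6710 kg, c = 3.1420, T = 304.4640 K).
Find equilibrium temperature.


num = 18014.2498
den = 59.2968
Tf = 303.7981 K

303.7981 K


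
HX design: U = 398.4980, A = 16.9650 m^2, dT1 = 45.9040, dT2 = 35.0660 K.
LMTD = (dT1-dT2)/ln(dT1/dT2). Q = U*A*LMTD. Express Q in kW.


LMTD = 40.2421 K
Q = 398.4980 * 16.9650 * 40.2421 = 272057.1430 W = 272.0571 kW

272.0571 kW


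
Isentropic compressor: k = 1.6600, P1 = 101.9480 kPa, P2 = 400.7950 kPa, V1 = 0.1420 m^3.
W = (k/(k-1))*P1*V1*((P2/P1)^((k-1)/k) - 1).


(k-1)/k = 0.3976
(P2/P1)^exp = 1.7234
W = 2.5152 * 101.9480 * 0.1420 * (1.7234 - 1) = 26.3394 kJ

26.3394 kJ


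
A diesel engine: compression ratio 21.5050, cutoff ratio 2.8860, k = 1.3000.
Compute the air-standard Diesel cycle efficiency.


r^(k-1) = 2.5105
rc^k = 3.9663
eta = 0.5181 = 51.8088%

51.8088%


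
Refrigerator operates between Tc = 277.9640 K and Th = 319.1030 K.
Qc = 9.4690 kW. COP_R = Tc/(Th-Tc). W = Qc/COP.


COP = 277.9640 / 41.1390 = 6.7567
W = 9.4690 / 6.7567 = 1.4014 kW

COP = 6.7567, W = 1.4014 kW


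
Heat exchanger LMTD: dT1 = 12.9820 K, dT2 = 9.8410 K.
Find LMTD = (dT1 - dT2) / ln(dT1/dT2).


dT1/dT2 = 1.3192
ln(dT1/dT2) = 0.2770
LMTD = 3.1410 / 0.2770 = 11.3391 K

11.3391 K


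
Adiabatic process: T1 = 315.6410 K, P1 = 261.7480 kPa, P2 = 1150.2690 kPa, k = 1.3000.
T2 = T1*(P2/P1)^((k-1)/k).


(k-1)/k = 0.2308
(P2/P1)^exp = 1.4072
T2 = 315.6410 * 1.4072 = 444.1796 K

444.1796 K


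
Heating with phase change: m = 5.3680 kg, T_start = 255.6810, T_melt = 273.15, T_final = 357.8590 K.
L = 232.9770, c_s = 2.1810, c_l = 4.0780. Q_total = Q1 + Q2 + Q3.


Q1 (sensible, solid) = 5.3680 * 2.1810 * 17.4690 = 204.5202 kJ
Q2 (latent) = 5.3680 * 232.9770 = 1250.6205 kJ
Q3 (sensible, liquid) = 5.3680 * 4.0780 * 84.7090 = 1854.3396 kJ
Q_total = 3309.4804 kJ

3309.4804 kJ


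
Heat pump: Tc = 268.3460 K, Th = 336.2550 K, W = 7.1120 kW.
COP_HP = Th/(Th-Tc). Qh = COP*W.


COP = 336.2550 / 67.9090 = 4.9516
Qh = 4.9516 * 7.1120 = 35.2154 kW

COP = 4.9516, Qh = 35.2154 kW


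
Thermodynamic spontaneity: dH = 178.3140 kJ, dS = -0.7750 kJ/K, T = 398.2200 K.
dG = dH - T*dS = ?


T*dS = 398.2200 * -0.7750 = -308.6205 kJ
dG = 178.3140 + 308.6205 = 486.9345 kJ (non-spontaneous)

dG = 486.9345 kJ, non-spontaneous


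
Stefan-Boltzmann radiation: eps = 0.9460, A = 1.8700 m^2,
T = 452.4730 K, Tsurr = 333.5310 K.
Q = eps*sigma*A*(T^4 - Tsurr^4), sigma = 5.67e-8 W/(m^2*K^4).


T^4 = 4.1915e+10
Tsurr^4 = 1.2375e+10
Q = 0.9460 * 5.67e-8 * 1.8700 * 2.9540e+10 = 2962.9762 W

2962.9762 W


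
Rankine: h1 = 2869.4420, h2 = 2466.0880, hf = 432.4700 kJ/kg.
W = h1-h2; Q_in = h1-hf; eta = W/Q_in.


W = 403.3540 kJ/kg
Q_in = 2436.9720 kJ/kg
eta = 0.1655 = 16.5514%

eta = 16.5514%


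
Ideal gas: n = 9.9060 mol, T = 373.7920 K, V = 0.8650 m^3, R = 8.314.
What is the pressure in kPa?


P = nRT/V = 9.9060 * 8.314 * 373.7920 / 0.8650
= 30784.9425 / 0.8650 = 35589.5288 Pa = 35.5895 kPa

35.5895 kPa


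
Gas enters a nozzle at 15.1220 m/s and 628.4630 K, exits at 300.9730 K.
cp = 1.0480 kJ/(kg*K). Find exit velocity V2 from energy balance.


dT = 327.4900 K
2*cp*1000*dT = 686419.0400
V1^2 = 228.6749
V2 = sqrt(686647.7149) = 828.6421 m/s

828.6421 m/s


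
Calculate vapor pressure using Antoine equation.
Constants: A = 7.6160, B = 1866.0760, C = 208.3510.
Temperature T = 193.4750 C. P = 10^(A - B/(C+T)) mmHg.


C+T = 401.8260
B/(C+T) = 4.6440
log10(P) = 7.6160 - 4.6440 = 2.9720
P = 10^2.9720 = 937.5832 mmHg

937.5832 mmHg


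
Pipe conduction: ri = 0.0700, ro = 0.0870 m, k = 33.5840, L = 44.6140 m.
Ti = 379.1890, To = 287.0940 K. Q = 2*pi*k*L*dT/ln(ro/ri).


dT = 92.0950 K
ln(ro/ri) = 0.2174
Q = 2*pi*33.5840*44.6140*92.0950 / 0.2174 = 3987808.0205 W

3987808.0205 W


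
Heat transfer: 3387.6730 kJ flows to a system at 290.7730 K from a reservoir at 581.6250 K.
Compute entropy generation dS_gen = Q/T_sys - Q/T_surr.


dS_sys = 3387.6730/290.7730 = 11.6506 kJ/K
dS_surr = -3387.6730/581.6250 = -5.8245 kJ/K
dS_gen = 11.6506 - 5.8245 = 5.8261 kJ/K (irreversible)

dS_gen = 5.8261 kJ/K, irreversible


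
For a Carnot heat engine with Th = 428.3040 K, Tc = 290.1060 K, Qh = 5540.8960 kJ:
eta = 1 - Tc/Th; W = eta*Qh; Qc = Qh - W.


eta = 1 - 290.1060/428.3040 = 0.3227
W = 0.3227 * 5540.8960 = 1787.8440 kJ
Qc = 5540.8960 - 1787.8440 = 3753.0520 kJ

eta = 32.2663%, W = 1787.8440 kJ, Qc = 3753.0520 kJ


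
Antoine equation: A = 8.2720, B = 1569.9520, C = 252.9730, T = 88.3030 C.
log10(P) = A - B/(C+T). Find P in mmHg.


C+T = 341.2760
B/(C+T) = 4.6002
log10(P) = 8.2720 - 4.6002 = 3.6718
P = 10^3.6718 = 4696.3294 mmHg

4696.3294 mmHg


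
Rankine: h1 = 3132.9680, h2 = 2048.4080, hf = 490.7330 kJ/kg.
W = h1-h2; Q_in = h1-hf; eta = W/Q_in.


W = 1084.5600 kJ/kg
Q_in = 2642.2350 kJ/kg
eta = 0.4105 = 41.0471%

eta = 41.0471%


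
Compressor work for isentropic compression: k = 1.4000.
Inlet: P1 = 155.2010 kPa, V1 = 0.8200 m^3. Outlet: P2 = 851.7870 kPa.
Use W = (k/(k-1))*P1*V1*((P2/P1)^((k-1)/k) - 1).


(k-1)/k = 0.2857
(P2/P1)^exp = 1.6266
W = 3.5000 * 155.2010 * 0.8200 * (1.6266 - 1) = 279.0825 kJ

279.0825 kJ


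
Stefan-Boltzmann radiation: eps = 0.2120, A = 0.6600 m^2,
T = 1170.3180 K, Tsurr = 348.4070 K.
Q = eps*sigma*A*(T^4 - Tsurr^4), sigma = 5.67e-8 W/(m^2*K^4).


T^4 = 1.8759e+12
Tsurr^4 = 1.4735e+10
Q = 0.2120 * 5.67e-8 * 0.6600 * 1.8612e+12 = 14765.6869 W

14765.6869 W


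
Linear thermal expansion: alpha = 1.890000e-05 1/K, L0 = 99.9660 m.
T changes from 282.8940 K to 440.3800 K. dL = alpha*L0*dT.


dT = 157.4860 K
dL = 1.890000e-05 * 99.9660 * 157.4860 = 0.297547 m
L_final = 100.263547 m

dL = 0.297547 m


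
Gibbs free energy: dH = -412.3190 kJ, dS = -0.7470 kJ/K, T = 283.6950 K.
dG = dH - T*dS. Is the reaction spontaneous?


T*dS = 283.6950 * -0.7470 = -211.9202 kJ
dG = -412.3190 + 211.9202 = -200.3988 kJ (spontaneous)

dG = -200.3988 kJ, spontaneous


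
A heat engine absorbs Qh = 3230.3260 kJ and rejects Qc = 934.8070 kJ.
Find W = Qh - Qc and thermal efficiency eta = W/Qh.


W = 3230.3260 - 934.8070 = 2295.5190 kJ
eta = 2295.5190 / 3230.3260 = 0.7106 = 71.0615%

W = 2295.5190 kJ, eta = 71.0615%


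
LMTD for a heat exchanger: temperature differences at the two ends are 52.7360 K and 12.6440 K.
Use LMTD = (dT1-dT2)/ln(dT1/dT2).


dT1/dT2 = 4.1708
ln(dT1/dT2) = 1.4281
LMTD = 40.0920 / 1.4281 = 28.0734 K

28.0734 K


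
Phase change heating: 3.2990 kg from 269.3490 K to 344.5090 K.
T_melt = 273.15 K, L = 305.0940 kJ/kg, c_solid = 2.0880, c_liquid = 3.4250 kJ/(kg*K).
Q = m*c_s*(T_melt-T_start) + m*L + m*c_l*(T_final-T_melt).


Q1 (sensible, solid) = 3.2990 * 2.0880 * 3.8010 = 26.1825 kJ
Q2 (latent) = 3.2990 * 305.0940 = 1006.5051 kJ
Q3 (sensible, liquid) = 3.2990 * 3.4250 * 71.3590 = 806.2907 kJ
Q_total = 1838.9783 kJ

1838.9783 kJ


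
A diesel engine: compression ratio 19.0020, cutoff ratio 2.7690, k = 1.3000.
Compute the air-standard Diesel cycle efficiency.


r^(k-1) = 2.4190
rc^k = 3.7585
eta = 0.5041 = 50.4128%

50.4128%


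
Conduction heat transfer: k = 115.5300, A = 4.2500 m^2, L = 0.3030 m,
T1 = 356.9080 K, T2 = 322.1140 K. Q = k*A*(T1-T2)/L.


dT = 34.7940 K
Q = 115.5300 * 4.2500 * 34.7940 / 0.3030 = 56382.6435 W

56382.6435 W


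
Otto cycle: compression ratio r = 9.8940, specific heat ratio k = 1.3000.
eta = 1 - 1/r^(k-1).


r^(k-1) = 1.9889
eta = 1 - 1/1.9889 = 0.4972 = 49.7208%

49.7208%


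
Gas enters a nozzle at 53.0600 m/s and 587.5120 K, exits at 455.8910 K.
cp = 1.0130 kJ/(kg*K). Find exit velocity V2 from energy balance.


dT = 131.6210 K
2*cp*1000*dT = 266664.1460
V1^2 = 2815.3636
V2 = sqrt(269479.5096) = 519.1142 m/s

519.1142 m/s


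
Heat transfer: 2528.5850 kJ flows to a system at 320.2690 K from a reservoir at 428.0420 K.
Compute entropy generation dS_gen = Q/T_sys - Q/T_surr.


dS_sys = 2528.5850/320.2690 = 7.8952 kJ/K
dS_surr = -2528.5850/428.0420 = -5.9073 kJ/K
dS_gen = 7.8952 - 5.9073 = 1.9879 kJ/K (irreversible)

dS_gen = 1.9879 kJ/K, irreversible


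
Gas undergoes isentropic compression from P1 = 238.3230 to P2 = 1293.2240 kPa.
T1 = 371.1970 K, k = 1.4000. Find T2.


(k-1)/k = 0.2857
(P2/P1)^exp = 1.6213
T2 = 371.1970 * 1.6213 = 601.8161 K

601.8161 K


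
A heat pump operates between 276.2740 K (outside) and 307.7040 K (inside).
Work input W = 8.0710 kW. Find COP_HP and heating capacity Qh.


COP = 307.7040 / 31.4300 = 9.7901
Qh = 9.7901 * 8.0710 = 79.0162 kW

COP = 9.7901, Qh = 79.0162 kW


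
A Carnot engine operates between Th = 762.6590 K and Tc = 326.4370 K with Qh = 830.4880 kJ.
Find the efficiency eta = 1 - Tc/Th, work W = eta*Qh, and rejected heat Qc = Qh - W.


eta = 1 - 326.4370/762.6590 = 0.5720
W = 0.5720 * 830.4880 = 475.0185 kJ
Qc = 830.4880 - 475.0185 = 355.4695 kJ

eta = 57.1975%, W = 475.0185 kJ, Qc = 355.4695 kJ


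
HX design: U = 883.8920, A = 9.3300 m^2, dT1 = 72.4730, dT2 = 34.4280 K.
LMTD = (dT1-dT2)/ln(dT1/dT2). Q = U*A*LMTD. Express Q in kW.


LMTD = 51.1121 K
Q = 883.8920 * 9.3300 * 51.1121 = 421507.0146 W = 421.5070 kW

421.5070 kW


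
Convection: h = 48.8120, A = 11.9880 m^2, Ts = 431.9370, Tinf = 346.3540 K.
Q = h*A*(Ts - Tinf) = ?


dT = 85.5830 K
Q = 48.8120 * 11.9880 * 85.5830 = 50079.5990 W

50079.5990 W


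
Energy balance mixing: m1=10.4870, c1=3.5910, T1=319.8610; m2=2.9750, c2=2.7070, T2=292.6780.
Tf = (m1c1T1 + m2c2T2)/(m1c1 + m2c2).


num = 14402.6179
den = 45.7121
Tf = 315.0720 K

315.0720 K


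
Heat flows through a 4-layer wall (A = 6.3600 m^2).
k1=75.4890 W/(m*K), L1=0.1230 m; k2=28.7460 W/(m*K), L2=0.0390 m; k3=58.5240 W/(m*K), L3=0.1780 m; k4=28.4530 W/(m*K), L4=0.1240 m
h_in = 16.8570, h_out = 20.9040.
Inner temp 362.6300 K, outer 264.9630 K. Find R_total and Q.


R_conv_in = 1/(16.8570*6.3600) = 0.0093
R_1 = 0.1230/(75.4890*6.3600) = 0.0003
R_2 = 0.0390/(28.7460*6.3600) = 0.0002
R_3 = 0.1780/(58.5240*6.3600) = 0.0005
R_4 = 0.1240/(28.4530*6.3600) = 0.0007
R_conv_out = 1/(20.9040*6.3600) = 0.0075
R_total = 0.0185 K/W
Q = 97.6670 / 0.0185 = 5284.4214 W

R_total = 0.0185 K/W, Q = 5284.4214 W


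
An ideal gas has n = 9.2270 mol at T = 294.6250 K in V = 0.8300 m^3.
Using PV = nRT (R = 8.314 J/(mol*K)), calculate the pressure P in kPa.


P = nRT/V = 9.2270 * 8.314 * 294.6250 / 0.8300
= 22601.6495 / 0.8300 = 27230.9030 Pa = 27.2309 kPa

27.2309 kPa


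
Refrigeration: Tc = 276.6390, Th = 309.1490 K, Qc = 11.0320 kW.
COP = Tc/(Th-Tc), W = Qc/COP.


COP = 276.6390 / 32.5100 = 8.5094
W = 11.0320 / 8.5094 = 1.2965 kW

COP = 8.5094, W = 1.2965 kW


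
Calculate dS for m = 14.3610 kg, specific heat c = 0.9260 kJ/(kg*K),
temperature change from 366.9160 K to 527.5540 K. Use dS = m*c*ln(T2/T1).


T2/T1 = 1.4378
ln(T2/T1) = 0.3631
dS = 14.3610 * 0.9260 * 0.3631 = 4.8289 kJ/K

4.8289 kJ/K


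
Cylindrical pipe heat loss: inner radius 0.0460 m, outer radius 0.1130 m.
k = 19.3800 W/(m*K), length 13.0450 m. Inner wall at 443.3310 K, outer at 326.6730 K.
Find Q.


dT = 116.6580 K
ln(ro/ri) = 0.8987
Q = 2*pi*19.3800*13.0450*116.6580 / 0.8987 = 206184.0550 W

206184.0550 W


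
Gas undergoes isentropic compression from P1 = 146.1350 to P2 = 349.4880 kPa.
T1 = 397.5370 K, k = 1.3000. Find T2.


(k-1)/k = 0.2308
(P2/P1)^exp = 1.2229
T2 = 397.5370 * 1.2229 = 486.1438 K

486.1438 K


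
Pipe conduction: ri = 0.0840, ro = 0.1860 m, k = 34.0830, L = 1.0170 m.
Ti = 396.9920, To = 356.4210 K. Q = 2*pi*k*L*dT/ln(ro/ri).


dT = 40.5710 K
ln(ro/ri) = 0.7949
Q = 2*pi*34.0830*1.0170*40.5710 / 0.7949 = 11115.4111 W

11115.4111 W


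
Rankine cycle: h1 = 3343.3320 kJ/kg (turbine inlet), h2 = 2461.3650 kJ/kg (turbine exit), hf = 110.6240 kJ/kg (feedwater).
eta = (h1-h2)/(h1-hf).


W = 881.9670 kJ/kg
Q_in = 3232.7080 kJ/kg
eta = 0.2728 = 27.2826%

eta = 27.2826%


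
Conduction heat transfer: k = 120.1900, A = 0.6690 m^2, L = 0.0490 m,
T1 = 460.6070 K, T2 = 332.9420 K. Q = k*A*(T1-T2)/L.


dT = 127.6650 K
Q = 120.1900 * 0.6690 * 127.6650 / 0.0490 = 209493.3408 W

209493.3408 W


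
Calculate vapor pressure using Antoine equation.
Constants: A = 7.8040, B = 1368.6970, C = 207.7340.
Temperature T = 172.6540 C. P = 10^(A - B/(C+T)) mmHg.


C+T = 380.3880
B/(C+T) = 3.5982
log10(P) = 7.8040 - 3.5982 = 4.2058
P = 10^4.2058 = 16063.4824 mmHg

16063.4824 mmHg


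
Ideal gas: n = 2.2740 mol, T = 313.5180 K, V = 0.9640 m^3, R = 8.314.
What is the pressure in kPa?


P = nRT/V = 2.2740 * 8.314 * 313.5180 / 0.9640
= 5927.3826 / 0.9640 = 6148.7371 Pa = 6.1487 kPa

6.1487 kPa


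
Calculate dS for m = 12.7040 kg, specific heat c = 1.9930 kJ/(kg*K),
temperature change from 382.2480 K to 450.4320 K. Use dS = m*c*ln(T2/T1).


T2/T1 = 1.1784
ln(T2/T1) = 0.1641
dS = 12.7040 * 1.9930 * 0.1641 = 4.1558 kJ/K

4.1558 kJ/K


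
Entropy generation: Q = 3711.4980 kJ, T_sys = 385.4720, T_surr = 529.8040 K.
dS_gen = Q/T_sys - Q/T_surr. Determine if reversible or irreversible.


dS_sys = 3711.4980/385.4720 = 9.6285 kJ/K
dS_surr = -3711.4980/529.8040 = -7.0054 kJ/K
dS_gen = 9.6285 - 7.0054 = 2.6230 kJ/K (irreversible)

dS_gen = 2.6230 kJ/K, irreversible


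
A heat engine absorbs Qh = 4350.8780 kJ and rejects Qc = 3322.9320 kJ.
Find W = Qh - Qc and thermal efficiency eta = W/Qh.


W = 4350.8780 - 3322.9320 = 1027.9460 kJ
eta = 1027.9460 / 4350.8780 = 0.2363 = 23.6262%

W = 1027.9460 kJ, eta = 23.6262%


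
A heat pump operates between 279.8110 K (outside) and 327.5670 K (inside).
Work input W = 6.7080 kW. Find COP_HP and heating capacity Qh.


COP = 327.5670 / 47.7560 = 6.8592
Qh = 6.8592 * 6.7080 = 46.0114 kW

COP = 6.8592, Qh = 46.0114 kW


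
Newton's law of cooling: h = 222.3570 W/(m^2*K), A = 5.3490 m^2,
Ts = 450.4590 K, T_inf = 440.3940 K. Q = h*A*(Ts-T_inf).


dT = 10.0650 K
Q = 222.3570 * 5.3490 * 10.0650 = 11971.1861 W

11971.1861 W


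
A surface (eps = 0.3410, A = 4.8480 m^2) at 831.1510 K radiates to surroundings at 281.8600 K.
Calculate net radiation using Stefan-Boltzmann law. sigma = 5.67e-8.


T^4 = 4.7722e+11
Tsurr^4 = 6.3115e+09
Q = 0.3410 * 5.67e-8 * 4.8480 * 4.7091e+11 = 44140.5426 W

44140.5426 W


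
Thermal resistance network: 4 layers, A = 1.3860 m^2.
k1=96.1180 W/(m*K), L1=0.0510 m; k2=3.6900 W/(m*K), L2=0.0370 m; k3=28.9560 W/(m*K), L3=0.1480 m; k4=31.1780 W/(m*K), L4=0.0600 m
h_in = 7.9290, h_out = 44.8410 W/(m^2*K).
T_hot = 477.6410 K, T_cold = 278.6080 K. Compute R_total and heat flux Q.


R_conv_in = 1/(7.9290*1.3860) = 0.0910
R_1 = 0.0510/(96.1180*1.3860) = 0.0004
R_2 = 0.0370/(3.6900*1.3860) = 0.0072
R_3 = 0.1480/(28.9560*1.3860) = 0.0037
R_4 = 0.0600/(31.1780*1.3860) = 0.0014
R_conv_out = 1/(44.8410*1.3860) = 0.0161
R_total = 0.1198 K/W
Q = 199.0330 / 0.1198 = 1661.6689 W

R_total = 0.1198 K/W, Q = 1661.6689 W


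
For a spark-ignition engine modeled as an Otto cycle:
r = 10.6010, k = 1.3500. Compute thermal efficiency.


r^(k-1) = 2.2849
eta = 1 - 1/2.2849 = 0.5623 = 56.2348%

56.2348%


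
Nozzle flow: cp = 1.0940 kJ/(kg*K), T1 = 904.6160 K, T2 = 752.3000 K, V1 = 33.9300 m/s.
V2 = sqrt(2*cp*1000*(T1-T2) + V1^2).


dT = 152.3160 K
2*cp*1000*dT = 333267.4080
V1^2 = 1151.2449
V2 = sqrt(334418.6529) = 578.2894 m/s

578.2894 m/s


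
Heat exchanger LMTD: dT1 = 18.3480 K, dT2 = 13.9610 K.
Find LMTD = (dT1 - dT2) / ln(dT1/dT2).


dT1/dT2 = 1.3142
ln(dT1/dT2) = 0.2733
LMTD = 4.3870 / 0.2733 = 16.0547 K

16.0547 K


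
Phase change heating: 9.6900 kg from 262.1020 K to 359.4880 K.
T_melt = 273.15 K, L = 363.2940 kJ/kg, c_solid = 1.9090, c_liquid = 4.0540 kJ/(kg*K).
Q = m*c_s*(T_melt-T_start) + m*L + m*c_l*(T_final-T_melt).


Q1 (sensible, solid) = 9.6900 * 1.9090 * 11.0480 = 204.3682 kJ
Q2 (latent) = 9.6900 * 363.2940 = 3520.3189 kJ
Q3 (sensible, liquid) = 9.6900 * 4.0540 * 86.3380 = 3391.6381 kJ
Q_total = 7116.3252 kJ

7116.3252 kJ


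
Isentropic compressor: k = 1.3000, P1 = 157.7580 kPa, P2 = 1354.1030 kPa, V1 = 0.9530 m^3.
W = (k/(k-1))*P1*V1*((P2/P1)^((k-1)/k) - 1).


(k-1)/k = 0.2308
(P2/P1)^exp = 1.6423
W = 4.3333 * 157.7580 * 0.9530 * (1.6423 - 1) = 418.4694 kJ

418.4694 kJ


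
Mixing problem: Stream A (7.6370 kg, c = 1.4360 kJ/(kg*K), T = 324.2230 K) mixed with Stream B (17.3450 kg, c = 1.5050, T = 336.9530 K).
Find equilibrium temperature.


num = 12351.5637
den = 37.0710
Tf = 333.1871 K

333.1871 K


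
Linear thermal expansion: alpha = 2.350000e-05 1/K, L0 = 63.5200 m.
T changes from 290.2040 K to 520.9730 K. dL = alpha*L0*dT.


dT = 230.7690 K
dL = 2.350000e-05 * 63.5200 * 230.7690 = 0.344474 m
L_final = 63.864474 m

dL = 0.344474 m


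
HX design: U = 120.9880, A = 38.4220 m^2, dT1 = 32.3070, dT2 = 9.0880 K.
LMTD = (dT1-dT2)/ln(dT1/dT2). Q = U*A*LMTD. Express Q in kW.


LMTD = 18.3068 K
Q = 120.9880 * 38.4220 * 18.3068 = 85100.8372 W = 85.1008 kW

85.1008 kW


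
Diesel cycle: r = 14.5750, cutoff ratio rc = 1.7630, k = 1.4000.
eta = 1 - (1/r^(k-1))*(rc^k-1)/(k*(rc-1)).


r^(k-1) = 2.9204
rc^k = 2.2118
eta = 0.6115 = 61.1538%

61.1538%


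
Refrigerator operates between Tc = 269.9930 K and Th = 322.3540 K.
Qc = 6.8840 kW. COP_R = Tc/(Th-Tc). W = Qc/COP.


COP = 269.9930 / 52.3610 = 5.1564
W = 6.8840 / 5.1564 = 1.3350 kW

COP = 5.1564, W = 1.3350 kW


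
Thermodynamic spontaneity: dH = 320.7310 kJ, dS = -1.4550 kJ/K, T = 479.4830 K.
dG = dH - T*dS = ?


T*dS = 479.4830 * -1.4550 = -697.6478 kJ
dG = 320.7310 + 697.6478 = 1018.3788 kJ (non-spontaneous)

dG = 1018.3788 kJ, non-spontaneous


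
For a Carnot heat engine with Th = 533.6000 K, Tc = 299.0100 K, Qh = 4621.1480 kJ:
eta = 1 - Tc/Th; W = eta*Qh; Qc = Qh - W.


eta = 1 - 299.0100/533.6000 = 0.4396
W = 0.4396 * 4621.1480 = 2031.6250 kJ
Qc = 4621.1480 - 2031.6250 = 2589.5230 kJ

eta = 43.9636%, W = 2031.6250 kJ, Qc = 2589.5230 kJ


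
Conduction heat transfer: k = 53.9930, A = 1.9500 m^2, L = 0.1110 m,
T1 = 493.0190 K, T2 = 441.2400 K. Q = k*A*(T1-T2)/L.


dT = 51.7790 K
Q = 53.9930 * 1.9500 * 51.7790 / 0.1110 = 49113.7110 W

49113.7110 W


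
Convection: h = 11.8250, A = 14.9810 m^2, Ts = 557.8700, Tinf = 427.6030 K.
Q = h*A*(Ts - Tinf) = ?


dT = 130.2670 K
Q = 11.8250 * 14.9810 * 130.2670 = 23076.8414 W

23076.8414 W


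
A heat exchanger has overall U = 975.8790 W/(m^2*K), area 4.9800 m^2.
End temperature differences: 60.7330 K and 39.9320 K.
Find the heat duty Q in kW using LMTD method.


LMTD = 49.6078 K
Q = 975.8790 * 4.9800 * 49.6078 = 241087.7466 W = 241.0877 kW

241.0877 kW


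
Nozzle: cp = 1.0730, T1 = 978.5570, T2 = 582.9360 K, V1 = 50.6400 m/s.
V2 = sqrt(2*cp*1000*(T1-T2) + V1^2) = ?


dT = 395.6210 K
2*cp*1000*dT = 849002.6660
V1^2 = 2564.4096
V2 = sqrt(851567.0756) = 922.8039 m/s

922.8039 m/s


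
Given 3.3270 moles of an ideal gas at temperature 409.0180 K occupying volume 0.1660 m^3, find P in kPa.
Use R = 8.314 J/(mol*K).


P = nRT/V = 3.3270 * 8.314 * 409.0180 / 0.1660
= 11313.7152 / 0.1660 = 68154.9108 Pa = 68.1549 kPa

68.1549 kPa


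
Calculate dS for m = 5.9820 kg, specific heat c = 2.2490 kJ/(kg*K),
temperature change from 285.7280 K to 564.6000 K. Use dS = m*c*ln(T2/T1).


T2/T1 = 1.9760
ln(T2/T1) = 0.6811
dS = 5.9820 * 2.2490 * 0.6811 = 9.1629 kJ/K

9.1629 kJ/K


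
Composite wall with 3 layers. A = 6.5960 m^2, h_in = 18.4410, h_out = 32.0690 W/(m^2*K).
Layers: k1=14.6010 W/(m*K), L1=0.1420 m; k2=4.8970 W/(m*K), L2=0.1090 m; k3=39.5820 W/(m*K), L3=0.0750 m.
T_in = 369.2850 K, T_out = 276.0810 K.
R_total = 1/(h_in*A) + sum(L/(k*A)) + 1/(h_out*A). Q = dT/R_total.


R_conv_in = 1/(18.4410*6.5960) = 0.0082
R_1 = 0.1420/(14.6010*6.5960) = 0.0015
R_2 = 0.1090/(4.8970*6.5960) = 0.0034
R_3 = 0.0750/(39.5820*6.5960) = 0.0003
R_conv_out = 1/(32.0690*6.5960) = 0.0047
R_total = 0.0181 K/W
Q = 93.2040 / 0.0181 = 5153.6726 W

R_total = 0.0181 K/W, Q = 5153.6726 W


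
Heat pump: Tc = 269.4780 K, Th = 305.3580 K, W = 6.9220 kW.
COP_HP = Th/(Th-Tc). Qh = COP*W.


COP = 305.3580 / 35.8800 = 8.5105
Qh = 8.5105 * 6.9220 = 58.9099 kW

COP = 8.5105, Qh = 58.9099 kW


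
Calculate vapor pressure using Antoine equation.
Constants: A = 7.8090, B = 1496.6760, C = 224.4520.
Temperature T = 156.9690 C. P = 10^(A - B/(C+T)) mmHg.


C+T = 381.4210
B/(C+T) = 3.9239
log10(P) = 7.8090 - 3.9239 = 3.8851
P = 10^3.8851 = 7674.5416 mmHg

7674.5416 mmHg
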